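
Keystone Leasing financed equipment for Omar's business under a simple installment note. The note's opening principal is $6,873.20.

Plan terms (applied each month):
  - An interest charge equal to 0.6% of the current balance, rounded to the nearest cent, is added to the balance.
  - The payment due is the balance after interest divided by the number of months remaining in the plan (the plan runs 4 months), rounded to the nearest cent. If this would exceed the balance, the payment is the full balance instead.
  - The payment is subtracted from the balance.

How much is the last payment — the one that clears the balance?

$1,759.91

# | Opening | Interest | Payment | End bal
1 | $6,873.20 | $41.24 | $1,728.61 | $5,185.83
2 | $5,185.83 | $31.11 | $1,738.98 | $3,477.96
3 | $3,477.96 | $20.87 | $1,749.42 | $1,749.41
4 | $1,749.41 | $10.50 | $1,759.91 | $0.00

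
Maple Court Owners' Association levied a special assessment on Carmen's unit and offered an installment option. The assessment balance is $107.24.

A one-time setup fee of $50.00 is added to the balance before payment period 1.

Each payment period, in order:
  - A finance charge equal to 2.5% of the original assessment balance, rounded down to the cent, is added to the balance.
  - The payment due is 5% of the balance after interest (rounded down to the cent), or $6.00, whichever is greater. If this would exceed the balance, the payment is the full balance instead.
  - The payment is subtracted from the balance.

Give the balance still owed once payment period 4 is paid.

$137.54

Payment period 1: $157.24 +$2.68 interest = $159.92; pay $7.99 → $151.93
Payment period 2: $151.93 +$2.68 interest = $154.61; pay $7.73 → $146.88
Payment period 3: $146.88 +$2.68 interest = $149.56; pay $7.47 → $142.09
Payment period 4: $142.09 +$2.68 interest = $144.77; pay $7.23 → $137.54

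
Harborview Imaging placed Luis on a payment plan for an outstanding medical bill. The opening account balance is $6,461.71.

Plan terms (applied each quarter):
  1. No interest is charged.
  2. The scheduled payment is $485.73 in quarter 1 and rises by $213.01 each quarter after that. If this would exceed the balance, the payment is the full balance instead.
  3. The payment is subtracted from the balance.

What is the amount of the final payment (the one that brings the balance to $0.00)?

$352.18

# | Opening | Payment | End bal
1 | $6,461.71 | $485.73 | $5,975.98
2 | $5,975.98 | $698.74 | $5,277.24
3 | $5,277.24 | $911.75 | $4,365.49
4 | $4,365.49 | $1,124.76 | $3,240.73
5 | $3,240.73 | $1,337.77 | $1,902.96
6 | $1,902.96 | $1,550.78 | $352.18
7 | $352.18 | $352.18 | $0.00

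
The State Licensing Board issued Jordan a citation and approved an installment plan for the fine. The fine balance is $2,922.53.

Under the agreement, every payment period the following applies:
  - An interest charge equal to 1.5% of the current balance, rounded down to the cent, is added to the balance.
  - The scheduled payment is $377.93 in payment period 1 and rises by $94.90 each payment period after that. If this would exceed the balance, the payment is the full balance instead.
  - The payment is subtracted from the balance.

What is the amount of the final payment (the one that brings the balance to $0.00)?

Payment period 1: opening $2,922.53; interest $43.83 → $2,966.36; payment $377.93; balance $2,588.43
Payment period 2: opening $2,588.43; interest $38.82 → $2,627.25; payment $472.83; balance $2,154.42
Payment period 3: opening $2,154.42; interest $32.31 → $2,186.73; payment $567.73; balance $1,619.00
Payment period 4: opening $1,619.00; interest $24.28 → $1,643.28; payment $662.63; balance $980.65
Payment period 5: opening $980.65; interest $14.70 → $995.35; payment $757.53; balance $237.82
Payment period 6: opening $237.82; interest $3.56 → $241.38; payment $241.38; balance $0.00

$241.38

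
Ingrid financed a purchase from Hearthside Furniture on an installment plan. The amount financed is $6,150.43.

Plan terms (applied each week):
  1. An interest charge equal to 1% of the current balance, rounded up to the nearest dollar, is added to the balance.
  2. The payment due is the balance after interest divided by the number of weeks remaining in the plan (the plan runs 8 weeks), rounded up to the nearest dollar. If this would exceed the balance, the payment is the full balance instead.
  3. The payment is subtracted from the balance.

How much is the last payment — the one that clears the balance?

# | Opening | Interest | Payment | End bal
1 | $6,150.43 | $62.00 | $777.00 | $5,435.43
2 | $5,435.43 | $55.00 | $785.00 | $4,705.43
3 | $4,705.43 | $48.00 | $793.00 | $3,960.43
4 | $3,960.43 | $40.00 | $801.00 | $3,199.43
5 | $3,199.43 | $32.00 | $808.00 | $2,423.43
6 | $2,423.43 | $25.00 | $817.00 | $1,631.43
7 | $1,631.43 | $17.00 | $825.00 | $823.43
8 | $823.43 | $9.00 | $832.43 | $0.00

$832.43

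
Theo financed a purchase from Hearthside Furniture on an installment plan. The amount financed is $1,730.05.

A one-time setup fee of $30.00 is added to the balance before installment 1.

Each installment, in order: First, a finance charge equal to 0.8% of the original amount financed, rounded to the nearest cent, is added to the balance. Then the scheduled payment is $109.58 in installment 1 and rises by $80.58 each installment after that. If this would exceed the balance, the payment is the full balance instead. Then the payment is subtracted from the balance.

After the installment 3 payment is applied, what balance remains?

Installment 1: opening $1,760.05; interest $13.84 → $1,773.89; payment $109.58; balance $1,664.31
Installment 2: opening $1,664.31; interest $13.84 → $1,678.15; payment $190.16; balance $1,487.99
Installment 3: opening $1,487.99; interest $13.84 → $1,501.83; payment $270.74; balance $1,231.09

$1,231.09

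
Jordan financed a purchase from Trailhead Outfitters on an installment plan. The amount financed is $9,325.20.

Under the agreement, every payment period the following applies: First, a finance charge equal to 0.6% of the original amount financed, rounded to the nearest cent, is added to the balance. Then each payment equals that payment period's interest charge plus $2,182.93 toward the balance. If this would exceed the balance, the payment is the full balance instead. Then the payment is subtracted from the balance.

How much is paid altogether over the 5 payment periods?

Payment period 1: opening $9,325.20; interest $55.95 → $9,381.15; payment $2,238.88; balance $7,142.27
Payment period 2: opening $7,142.27; interest $55.95 → $7,198.22; payment $2,238.88; balance $4,959.34
Payment period 3: opening $4,959.34; interest $55.95 → $5,015.29; payment $2,238.88; balance $2,776.41
Payment period 4: opening $2,776.41; interest $55.95 → $2,832.36; payment $2,238.88; balance $593.48
Payment period 5: opening $593.48; interest $55.95 → $649.43; payment $649.43; balance $0.00
Total paid: $9,604.95

$9,604.95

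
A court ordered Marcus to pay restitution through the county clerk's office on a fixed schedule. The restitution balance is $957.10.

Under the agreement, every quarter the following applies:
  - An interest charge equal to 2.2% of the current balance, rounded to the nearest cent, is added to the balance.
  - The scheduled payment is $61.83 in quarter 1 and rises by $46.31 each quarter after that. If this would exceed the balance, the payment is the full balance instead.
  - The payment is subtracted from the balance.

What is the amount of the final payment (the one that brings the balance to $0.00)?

Quarter 1: opening $957.10; interest $21.06 → $978.16; payment $61.83; balance $916.33
Quarter 2: opening $916.33; interest $20.16 → $936.49; payment $108.14; balance $828.35
Quarter 3: opening $828.35; interest $18.22 → $846.57; payment $154.45; balance $692.12
Quarter 4: opening $692.12; interest $15.23 → $707.35; payment $200.76; balance $506.59
Quarter 5: opening $506.59; interest $11.14 → $517.73; payment $247.07; balance $270.66
Quarter 6: opening $270.66; interest $5.95 → $276.61; payment $276.61; balance $0.00

$276.61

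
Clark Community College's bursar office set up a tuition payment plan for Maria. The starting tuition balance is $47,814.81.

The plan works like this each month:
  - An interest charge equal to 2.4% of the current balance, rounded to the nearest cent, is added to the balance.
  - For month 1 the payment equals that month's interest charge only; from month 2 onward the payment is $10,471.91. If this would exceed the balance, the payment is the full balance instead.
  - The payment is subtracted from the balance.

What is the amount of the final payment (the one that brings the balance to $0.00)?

# | Opening | Interest | Payment | End bal
1 | $47,814.81 | $1,147.56 | $1,147.56 | $47,814.81
2 | $47,814.81 | $1,147.56 | $10,471.91 | $38,490.46
3 | $38,490.46 | $923.77 | $10,471.91 | $28,942.32
4 | $28,942.32 | $694.62 | $10,471.91 | $19,165.03
5 | $19,165.03 | $459.96 | $10,471.91 | $9,153.08
6 | $9,153.08 | $219.67 | $9,372.75 | $0.00

$9,372.75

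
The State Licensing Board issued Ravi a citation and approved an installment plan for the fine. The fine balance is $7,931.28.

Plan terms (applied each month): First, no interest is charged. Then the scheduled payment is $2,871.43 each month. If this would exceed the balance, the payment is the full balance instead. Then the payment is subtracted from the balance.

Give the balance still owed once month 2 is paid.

$2,188.42

Month 1: $7,931.28 − $2,871.43 → $5,059.85
Month 2: $5,059.85 − $2,871.43 → $2,188.42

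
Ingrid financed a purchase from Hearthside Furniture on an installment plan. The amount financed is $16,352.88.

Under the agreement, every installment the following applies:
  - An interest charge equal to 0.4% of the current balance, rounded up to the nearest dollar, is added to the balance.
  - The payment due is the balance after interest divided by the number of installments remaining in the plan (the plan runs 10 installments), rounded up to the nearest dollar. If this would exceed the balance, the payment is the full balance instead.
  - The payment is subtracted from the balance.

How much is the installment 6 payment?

$1,675.00

# | Opening | Interest | Payment | End bal
1 | $16,352.88 | $66.00 | $1,642.00 | $14,776.88
2 | $14,776.88 | $60.00 | $1,649.00 | $13,187.88
3 | $13,187.88 | $53.00 | $1,656.00 | $11,584.88
4 | $11,584.88 | $47.00 | $1,662.00 | $9,969.88
5 | $9,969.88 | $40.00 | $1,669.00 | $8,340.88
6 | $8,340.88 | $34.00 | $1,675.00 | $6,699.88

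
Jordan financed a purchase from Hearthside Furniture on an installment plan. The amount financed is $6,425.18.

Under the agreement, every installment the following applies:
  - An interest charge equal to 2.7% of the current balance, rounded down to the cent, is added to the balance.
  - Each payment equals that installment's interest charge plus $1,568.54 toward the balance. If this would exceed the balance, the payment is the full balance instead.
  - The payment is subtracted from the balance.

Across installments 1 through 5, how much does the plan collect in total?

Installment 1: $6,425.18 +$173.47 interest = $6,598.65; pay $1,742.01 → $4,856.64
Installment 2: $4,856.64 +$131.12 interest = $4,987.76; pay $1,699.66 → $3,288.10
Installment 3: $3,288.10 +$88.77 interest = $3,376.87; pay $1,657.31 → $1,719.56
Installment 4: $1,719.56 +$46.42 interest = $1,765.98; pay $1,614.96 → $151.02
Installment 5: $151.02 +$4.07 interest = $155.09; pay $155.09 → $0.00
Total paid: $6,869.03

$6,869.03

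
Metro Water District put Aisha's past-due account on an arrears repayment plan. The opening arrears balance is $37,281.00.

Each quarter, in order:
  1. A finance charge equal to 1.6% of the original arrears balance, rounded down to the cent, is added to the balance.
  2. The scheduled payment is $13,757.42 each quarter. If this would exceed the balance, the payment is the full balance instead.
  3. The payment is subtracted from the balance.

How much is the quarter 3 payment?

$11,555.63

Quarter 1: $37,281.00 +$596.49 interest = $37,877.49; pay $13,757.42 → $24,120.07
Quarter 2: $24,120.07 +$596.49 interest = $24,716.56; pay $13,757.42 → $10,959.14
Quarter 3: $10,959.14 +$596.49 interest = $11,555.63; pay $11,555.63 → $0.00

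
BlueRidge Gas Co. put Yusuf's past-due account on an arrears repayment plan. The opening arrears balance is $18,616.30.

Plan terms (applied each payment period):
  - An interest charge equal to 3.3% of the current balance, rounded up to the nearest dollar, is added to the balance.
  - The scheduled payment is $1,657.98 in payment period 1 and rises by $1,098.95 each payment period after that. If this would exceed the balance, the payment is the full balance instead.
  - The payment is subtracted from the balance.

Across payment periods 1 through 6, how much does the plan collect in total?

Payment period 1: opening $18,616.30; interest $615.00 → $19,231.30; payment $1,657.98; balance $17,573.32
Payment period 2: opening $17,573.32; interest $580.00 → $18,153.32; payment $2,756.93; balance $15,396.39
Payment period 3: opening $15,396.39; interest $509.00 → $15,905.39; payment $3,855.88; balance $12,049.51
Payment period 4: opening $12,049.51; interest $398.00 → $12,447.51; payment $4,954.83; balance $7,492.68
Payment period 5: opening $7,492.68; interest $248.00 → $7,740.68; payment $6,053.78; balance $1,686.90
Payment period 6: opening $1,686.90; interest $56.00 → $1,742.90; payment $1,742.90; balance $0.00
Total paid: $21,022.30

$21,022.30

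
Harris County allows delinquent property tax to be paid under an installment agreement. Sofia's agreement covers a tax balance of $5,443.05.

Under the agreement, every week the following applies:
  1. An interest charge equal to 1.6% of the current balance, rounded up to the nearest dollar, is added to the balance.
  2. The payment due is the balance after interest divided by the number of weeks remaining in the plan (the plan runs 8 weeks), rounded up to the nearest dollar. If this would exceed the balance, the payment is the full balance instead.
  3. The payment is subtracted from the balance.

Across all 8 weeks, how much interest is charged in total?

Week 1: $5,443.05 +$88.00 interest = $5,531.05; pay $692.00 → $4,839.05
Week 2: $4,839.05 +$78.00 interest = $4,917.05; pay $703.00 → $4,214.05
Week 3: $4,214.05 +$68.00 interest = $4,282.05; pay $714.00 → $3,568.05
Week 4: $3,568.05 +$58.00 interest = $3,626.05; pay $726.00 → $2,900.05
Week 5: $2,900.05 +$47.00 interest = $2,947.05; pay $737.00 → $2,210.05
Week 6: $2,210.05 +$36.00 interest = $2,246.05; pay $749.00 → $1,497.05
Week 7: $1,497.05 +$24.00 interest = $1,521.05; pay $761.00 → $760.05
Week 8: $760.05 +$13.00 interest = $773.05; pay $773.05 → $0.00
Total interest: $88.00 + $78.00 + $68.00 + $58.00 + $47.00 + $36.00 + $24.00 + $13.00 = $412.00

$412.00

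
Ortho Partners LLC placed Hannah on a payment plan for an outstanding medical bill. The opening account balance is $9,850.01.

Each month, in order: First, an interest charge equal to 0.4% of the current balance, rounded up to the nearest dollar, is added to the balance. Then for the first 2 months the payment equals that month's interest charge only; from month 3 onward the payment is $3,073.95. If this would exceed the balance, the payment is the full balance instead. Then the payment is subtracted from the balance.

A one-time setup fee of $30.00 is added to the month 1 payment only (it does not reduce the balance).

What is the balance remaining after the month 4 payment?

$3,770.11

Month 1: $9,850.01 +$40.00 interest = $9,890.01; pay $40.00 (+ $30.00 fee) → $9,850.01
Month 2: $9,850.01 +$40.00 interest = $9,890.01; pay $40.00 → $9,850.01
Month 3: $9,850.01 +$40.00 interest = $9,890.01; pay $3,073.95 → $6,816.06
Month 4: $6,816.06 +$28.00 interest = $6,844.06; pay $3,073.95 → $3,770.11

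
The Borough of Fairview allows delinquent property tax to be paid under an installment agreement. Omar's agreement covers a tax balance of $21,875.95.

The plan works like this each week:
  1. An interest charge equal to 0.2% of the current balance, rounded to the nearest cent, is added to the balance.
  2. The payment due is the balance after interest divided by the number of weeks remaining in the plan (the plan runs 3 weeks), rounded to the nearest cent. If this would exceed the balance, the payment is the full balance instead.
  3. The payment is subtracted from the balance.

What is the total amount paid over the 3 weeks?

$21,963.57

Week 1: $21,875.95 +$43.75 interest = $21,919.70; pay $7,306.57 → $14,613.13
Week 2: $14,613.13 +$29.23 interest = $14,642.36; pay $7,321.18 → $7,321.18
Week 3: $7,321.18 +$14.64 interest = $7,335.82; pay $7,335.82 → $0.00
Total paid: $21,963.57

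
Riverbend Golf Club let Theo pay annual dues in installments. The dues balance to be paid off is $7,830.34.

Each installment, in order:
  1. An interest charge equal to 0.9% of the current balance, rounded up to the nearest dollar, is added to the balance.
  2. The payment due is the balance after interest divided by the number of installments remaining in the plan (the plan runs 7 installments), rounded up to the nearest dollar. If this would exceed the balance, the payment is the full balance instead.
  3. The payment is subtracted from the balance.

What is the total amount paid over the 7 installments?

Installment 1: $7,830.34 +$71.00 interest = $7,901.34; pay $1,129.00 → $6,772.34
Installment 2: $6,772.34 +$61.00 interest = $6,833.34; pay $1,139.00 → $5,694.34
Installment 3: $5,694.34 +$52.00 interest = $5,746.34; pay $1,150.00 → $4,596.34
Installment 4: $4,596.34 +$42.00 interest = $4,638.34; pay $1,160.00 → $3,478.34
Installment 5: $3,478.34 +$32.00 interest = $3,510.34; pay $1,171.00 → $2,339.34
Installment 6: $2,339.34 +$22.00 interest = $2,361.34; pay $1,181.00 → $1,180.34
Installment 7: $1,180.34 +$11.00 interest = $1,191.34; pay $1,191.34 → $0.00
Total paid: $8,121.34

$8,121.34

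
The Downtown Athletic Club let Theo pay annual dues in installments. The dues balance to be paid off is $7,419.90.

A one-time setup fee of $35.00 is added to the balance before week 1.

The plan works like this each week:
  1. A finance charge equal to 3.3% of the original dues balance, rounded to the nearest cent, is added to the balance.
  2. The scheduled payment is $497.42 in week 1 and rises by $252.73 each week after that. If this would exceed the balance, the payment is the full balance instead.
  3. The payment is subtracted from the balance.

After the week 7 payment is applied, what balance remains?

$379.65

Week 1: opening $7,454.90; interest $244.86 → $7,699.76; payment $497.42; balance $7,202.34
Week 2: opening $7,202.34; interest $244.86 → $7,447.20; payment $750.15; balance $6,697.05
Week 3: opening $6,697.05; interest $244.86 → $6,941.91; payment $1,002.88; balance $5,939.03
Week 4: opening $5,939.03; interest $244.86 → $6,183.89; payment $1,255.61; balance $4,928.28
Week 5: opening $4,928.28; interest $244.86 → $5,173.14; payment $1,508.34; balance $3,664.80
Week 6: opening $3,664.80; interest $244.86 → $3,909.66; payment $1,761.07; balance $2,148.59
Week 7: opening $2,148.59; interest $244.86 → $2,393.45; payment $2,013.80; balance $379.65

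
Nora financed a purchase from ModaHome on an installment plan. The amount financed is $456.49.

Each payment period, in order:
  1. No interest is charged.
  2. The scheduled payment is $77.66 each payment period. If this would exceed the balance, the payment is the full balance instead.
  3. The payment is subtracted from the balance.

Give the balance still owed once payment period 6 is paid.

Payment period 1: $456.49 − $77.66 → $378.83
Payment period 2: $378.83 − $77.66 → $301.17
Payment period 3: $301.17 − $77.66 → $223.51
Payment period 4: $223.51 − $77.66 → $145.85
Payment period 5: $145.85 − $77.66 → $68.19
Payment period 6: $68.19 − $68.19 → $0.00

$0.00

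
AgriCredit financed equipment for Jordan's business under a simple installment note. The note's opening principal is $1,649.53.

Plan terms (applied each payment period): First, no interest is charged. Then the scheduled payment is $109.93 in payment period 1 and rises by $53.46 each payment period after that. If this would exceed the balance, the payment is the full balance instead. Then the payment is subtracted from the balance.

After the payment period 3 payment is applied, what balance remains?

$1,159.36

Payment period 1: opening $1,649.53; payment $109.93; balance $1,539.60
Payment period 2: opening $1,539.60; payment $163.39; balance $1,376.21
Payment period 3: opening $1,376.21; payment $216.85; balance $1,159.36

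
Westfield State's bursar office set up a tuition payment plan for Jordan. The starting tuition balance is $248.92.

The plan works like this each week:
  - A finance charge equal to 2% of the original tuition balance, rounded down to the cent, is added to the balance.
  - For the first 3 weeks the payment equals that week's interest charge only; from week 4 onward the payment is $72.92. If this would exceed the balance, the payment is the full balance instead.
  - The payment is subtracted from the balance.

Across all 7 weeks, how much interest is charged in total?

$34.79

Week 1: $248.92 +$4.97 interest = $253.89; pay $4.97 → $248.92
Week 2: $248.92 +$4.97 interest = $253.89; pay $4.97 → $248.92
Week 3: $248.92 +$4.97 interest = $253.89; pay $4.97 → $248.92
Week 4: $248.92 +$4.97 interest = $253.89; pay $72.92 → $180.97
Week 5: $180.97 +$4.97 interest = $185.94; pay $72.92 → $113.02
Week 6: $113.02 +$4.97 interest = $117.99; pay $72.92 → $45.07
Week 7: $45.07 +$4.97 interest = $50.04; pay $50.04 → $0.00
Total interest: $4.97 + $4.97 + $4.97 + $4.97 + $4.97 + $4.97 + $4.97 = $34.79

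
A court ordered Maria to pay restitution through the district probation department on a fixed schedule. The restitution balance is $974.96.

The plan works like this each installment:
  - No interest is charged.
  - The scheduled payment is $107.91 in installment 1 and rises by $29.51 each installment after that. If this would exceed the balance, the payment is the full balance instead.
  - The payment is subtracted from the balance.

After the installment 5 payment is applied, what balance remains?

$140.31

Installment 1: opening $974.96; payment $107.91; balance $867.05
Installment 2: opening $867.05; payment $137.42; balance $729.63
Installment 3: opening $729.63; payment $166.93; balance $562.70
Installment 4: opening $562.70; payment $196.44; balance $366.26
Installment 5: opening $366.26; payment $225.95; balance $140.31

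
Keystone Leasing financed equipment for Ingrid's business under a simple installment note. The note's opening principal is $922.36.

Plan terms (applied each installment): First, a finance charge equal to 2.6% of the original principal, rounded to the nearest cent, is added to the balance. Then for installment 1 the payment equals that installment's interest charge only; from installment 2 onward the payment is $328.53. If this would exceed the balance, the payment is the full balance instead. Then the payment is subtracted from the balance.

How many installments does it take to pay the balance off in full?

5

Installment 1: opening $922.36; interest $23.98 → $946.34; payment $23.98; balance $922.36
Installment 2: opening $922.36; interest $23.98 → $946.34; payment $328.53; balance $617.81
Installment 3: opening $617.81; interest $23.98 → $641.79; payment $328.53; balance $313.26
Installment 4: opening $313.26; interest $23.98 → $337.24; payment $328.53; balance $8.71
Installment 5: opening $8.71; interest $23.98 → $32.69; payment $32.69; balance $0.00
Balance reaches $0.00 in installment 5.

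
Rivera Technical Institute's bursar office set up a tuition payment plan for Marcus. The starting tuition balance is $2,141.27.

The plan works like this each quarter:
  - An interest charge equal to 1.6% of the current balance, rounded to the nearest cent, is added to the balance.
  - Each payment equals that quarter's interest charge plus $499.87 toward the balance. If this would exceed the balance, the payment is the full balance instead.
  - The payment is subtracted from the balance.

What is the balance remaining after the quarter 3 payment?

$641.66

# | Opening | Interest | Payment | End bal
1 | $2,141.27 | $34.26 | $534.13 | $1,641.40
2 | $1,641.40 | $26.26 | $526.13 | $1,141.53
3 | $1,141.53 | $18.26 | $518.13 | $641.66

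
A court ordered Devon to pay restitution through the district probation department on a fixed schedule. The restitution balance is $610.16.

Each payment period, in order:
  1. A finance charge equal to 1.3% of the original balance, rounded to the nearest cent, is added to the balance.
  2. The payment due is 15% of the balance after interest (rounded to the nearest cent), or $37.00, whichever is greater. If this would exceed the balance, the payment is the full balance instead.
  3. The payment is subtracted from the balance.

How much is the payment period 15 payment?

$30.57

Payment period 1: $610.16 +$7.93 interest = $618.09; pay $92.71 → $525.38
Payment period 2: $525.38 +$7.93 interest = $533.31; pay $80.00 → $453.31
Payment period 3: $453.31 +$7.93 interest = $461.24; pay $69.19 → $392.05
Payment period 4: $392.05 +$7.93 interest = $399.98; pay $60.00 → $339.98
Payment period 5: $339.98 +$7.93 interest = $347.91; pay $52.19 → $295.72
Payment period 6: $295.72 +$7.93 interest = $303.65; pay $45.55 → $258.10
Payment period 7: $258.10 +$7.93 interest = $266.03; pay $39.90 → $226.13
Payment period 8: $226.13 +$7.93 interest = $234.06; pay $37.00 → $197.06
Payment period 9: $197.06 +$7.93 interest = $204.99; pay $37.00 → $167.99
Payment period 10: $167.99 +$7.93 interest = $175.92; pay $37.00 → $138.92
Payment period 11: $138.92 +$7.93 interest = $146.85; pay $37.00 → $109.85
Payment period 12: $109.85 +$7.93 interest = $117.78; pay $37.00 → $80.78
Payment period 13: $80.78 +$7.93 interest = $88.71; pay $37.00 → $51.71
Payment period 14: $51.71 +$7.93 interest = $59.64; pay $37.00 → $22.64
Payment period 15: $22.64 +$7.93 interest = $30.57; pay $30.57 → $0.00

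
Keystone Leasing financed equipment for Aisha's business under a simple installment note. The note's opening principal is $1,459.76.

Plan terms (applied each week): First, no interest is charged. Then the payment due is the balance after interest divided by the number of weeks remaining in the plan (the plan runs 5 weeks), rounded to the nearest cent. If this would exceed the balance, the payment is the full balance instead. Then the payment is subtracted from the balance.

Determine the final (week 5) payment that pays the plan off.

$291.95

Week 1: $1,459.76 − $291.95 → $1,167.81
Week 2: $1,167.81 − $291.95 → $875.86
Week 3: $875.86 − $291.95 → $583.91
Week 4: $583.91 − $291.96 → $291.95
Week 5: $291.95 − $291.95 → $0.00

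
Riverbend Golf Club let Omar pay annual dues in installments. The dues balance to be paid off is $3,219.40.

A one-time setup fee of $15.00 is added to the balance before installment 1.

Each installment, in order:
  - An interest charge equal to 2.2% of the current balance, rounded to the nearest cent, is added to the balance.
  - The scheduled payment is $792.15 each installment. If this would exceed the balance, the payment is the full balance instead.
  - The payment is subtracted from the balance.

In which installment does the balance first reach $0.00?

Installment 1: $3,234.40 +$71.16 interest = $3,305.56; pay $792.15 → $2,513.41
Installment 2: $2,513.41 +$55.30 interest = $2,568.71; pay $792.15 → $1,776.56
Installment 3: $1,776.56 +$39.08 interest = $1,815.64; pay $792.15 → $1,023.49
Installment 4: $1,023.49 +$22.52 interest = $1,046.01; pay $792.15 → $253.86
Installment 5: $253.86 +$5.58 interest = $259.44; pay $259.44 → $0.00
Balance reaches $0.00 in installment 5.

5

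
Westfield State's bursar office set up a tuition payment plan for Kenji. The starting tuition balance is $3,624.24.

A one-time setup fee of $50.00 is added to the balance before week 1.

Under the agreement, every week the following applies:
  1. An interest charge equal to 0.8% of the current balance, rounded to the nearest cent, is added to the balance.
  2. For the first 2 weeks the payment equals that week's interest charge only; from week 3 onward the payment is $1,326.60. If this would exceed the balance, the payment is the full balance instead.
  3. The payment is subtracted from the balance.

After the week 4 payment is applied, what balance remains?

$1,069.45

Week 1: opening $3,674.24; interest $29.39 → $3,703.63; payment $29.39; balance $3,674.24
Week 2: opening $3,674.24; interest $29.39 → $3,703.63; payment $29.39; balance $3,674.24
Week 3: opening $3,674.24; interest $29.39 → $3,703.63; payment $1,326.60; balance $2,377.03
Week 4: opening $2,377.03; interest $19.02 → $2,396.05; payment $1,326.60; balance $1,069.45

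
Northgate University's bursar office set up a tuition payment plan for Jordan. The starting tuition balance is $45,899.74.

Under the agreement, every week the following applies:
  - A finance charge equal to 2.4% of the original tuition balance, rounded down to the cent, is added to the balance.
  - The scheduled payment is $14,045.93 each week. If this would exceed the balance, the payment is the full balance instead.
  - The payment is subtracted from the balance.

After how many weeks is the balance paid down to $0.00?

Week 1: opening $45,899.74; interest $1,101.59 → $47,001.33; payment $14,045.93; balance $32,955.40
Week 2: opening $32,955.40; interest $1,101.59 → $34,056.99; payment $14,045.93; balance $20,011.06
Week 3: opening $20,011.06; interest $1,101.59 → $21,112.65; payment $14,045.93; balance $7,066.72
Week 4: opening $7,066.72; interest $1,101.59 → $8,168.31; payment $8,168.31; balance $0.00
Balance reaches $0.00 in week 4.

4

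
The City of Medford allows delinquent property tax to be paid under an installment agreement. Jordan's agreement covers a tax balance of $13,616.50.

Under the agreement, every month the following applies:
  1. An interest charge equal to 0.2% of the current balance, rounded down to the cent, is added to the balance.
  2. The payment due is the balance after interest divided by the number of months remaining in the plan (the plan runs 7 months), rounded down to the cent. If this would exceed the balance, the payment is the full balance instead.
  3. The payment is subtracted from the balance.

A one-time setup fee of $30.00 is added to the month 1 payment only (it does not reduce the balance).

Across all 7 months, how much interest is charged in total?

$109.33

# | Opening | Interest | Payment | Fee | End bal
1 | $13,616.50 | $27.23 | $1,949.10 | $30.00 | $11,694.63
2 | $11,694.63 | $23.38 | $1,953.00 | — | $9,765.01
3 | $9,765.01 | $19.53 | $1,956.90 | — | $7,827.64
4 | $7,827.64 | $15.65 | $1,960.82 | — | $5,882.47
5 | $5,882.47 | $11.76 | $1,964.74 | — | $3,929.49
6 | $3,929.49 | $7.85 | $1,968.67 | — | $1,968.67
7 | $1,968.67 | $3.93 | $1,972.60 | — | $0.00
Total interest: $27.23 + $23.38 + $19.53 + $15.65 + $11.76 + $7.85 + $3.93 = $109.33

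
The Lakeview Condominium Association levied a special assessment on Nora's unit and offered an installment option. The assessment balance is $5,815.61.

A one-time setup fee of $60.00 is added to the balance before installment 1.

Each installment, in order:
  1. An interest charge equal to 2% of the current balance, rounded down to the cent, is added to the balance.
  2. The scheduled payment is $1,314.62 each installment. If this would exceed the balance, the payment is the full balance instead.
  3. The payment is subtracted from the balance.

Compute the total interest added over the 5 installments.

# | Opening | Interest | Payment | End bal
1 | $5,875.61 | $117.51 | $1,314.62 | $4,678.50
2 | $4,678.50 | $93.57 | $1,314.62 | $3,457.45
3 | $3,457.45 | $69.14 | $1,314.62 | $2,211.97
4 | $2,211.97 | $44.23 | $1,314.62 | $941.58
5 | $941.58 | $18.83 | $960.41 | $0.00
Total interest: $117.51 + $93.57 + $69.14 + $44.23 + $18.83 = $343.28

$343.28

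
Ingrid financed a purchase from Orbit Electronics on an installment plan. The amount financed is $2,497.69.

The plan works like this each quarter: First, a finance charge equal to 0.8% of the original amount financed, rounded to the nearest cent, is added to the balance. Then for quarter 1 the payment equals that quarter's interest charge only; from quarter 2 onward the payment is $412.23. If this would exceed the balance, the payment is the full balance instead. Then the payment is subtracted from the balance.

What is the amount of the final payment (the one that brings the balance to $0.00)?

# | Opening | Interest | Payment | End bal
1 | $2,497.69 | $19.98 | $19.98 | $2,497.69
2 | $2,497.69 | $19.98 | $412.23 | $2,105.44
3 | $2,105.44 | $19.98 | $412.23 | $1,713.19
4 | $1,713.19 | $19.98 | $412.23 | $1,320.94
5 | $1,320.94 | $19.98 | $412.23 | $928.69
6 | $928.69 | $19.98 | $412.23 | $536.44
7 | $536.44 | $19.98 | $412.23 | $144.19
8 | $144.19 | $19.98 | $164.17 | $0.00

$164.17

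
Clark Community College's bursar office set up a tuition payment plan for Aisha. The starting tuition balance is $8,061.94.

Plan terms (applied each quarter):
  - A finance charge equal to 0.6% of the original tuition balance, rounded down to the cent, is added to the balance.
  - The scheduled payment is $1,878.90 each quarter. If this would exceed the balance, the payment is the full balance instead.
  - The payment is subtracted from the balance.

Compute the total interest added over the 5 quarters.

Quarter 1: opening $8,061.94; interest $48.37 → $8,110.31; payment $1,878.90; balance $6,231.41
Quarter 2: opening $6,231.41; interest $48.37 → $6,279.78; payment $1,878.90; balance $4,400.88
Quarter 3: opening $4,400.88; interest $48.37 → $4,449.25; payment $1,878.90; balance $2,570.35
Quarter 4: opening $2,570.35; interest $48.37 → $2,618.72; payment $1,878.90; balance $739.82
Quarter 5: opening $739.82; interest $48.37 → $788.19; payment $788.19; balance $0.00
Total interest: $48.37 + $48.37 + $48.37 + $48.37 + $48.37 = $241.85

$241.85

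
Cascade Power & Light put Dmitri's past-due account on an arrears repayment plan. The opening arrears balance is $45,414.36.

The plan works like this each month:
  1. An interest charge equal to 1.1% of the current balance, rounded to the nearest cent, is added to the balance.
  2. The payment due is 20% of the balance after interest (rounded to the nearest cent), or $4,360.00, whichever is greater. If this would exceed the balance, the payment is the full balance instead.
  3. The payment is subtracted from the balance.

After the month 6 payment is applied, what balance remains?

$11,095.73

Month 1: $45,414.36 +$499.56 interest = $45,913.92; pay $9,182.78 → $36,731.14
Month 2: $36,731.14 +$404.04 interest = $37,135.18; pay $7,427.04 → $29,708.14
Month 3: $29,708.14 +$326.79 interest = $30,034.93; pay $6,006.99 → $24,027.94
Month 4: $24,027.94 +$264.31 interest = $24,292.25; pay $4,858.45 → $19,433.80
Month 5: $19,433.80 +$213.77 interest = $19,647.57; pay $4,360.00 → $15,287.57
Month 6: $15,287.57 +$168.16 interest = $15,455.73; pay $4,360.00 → $11,095.73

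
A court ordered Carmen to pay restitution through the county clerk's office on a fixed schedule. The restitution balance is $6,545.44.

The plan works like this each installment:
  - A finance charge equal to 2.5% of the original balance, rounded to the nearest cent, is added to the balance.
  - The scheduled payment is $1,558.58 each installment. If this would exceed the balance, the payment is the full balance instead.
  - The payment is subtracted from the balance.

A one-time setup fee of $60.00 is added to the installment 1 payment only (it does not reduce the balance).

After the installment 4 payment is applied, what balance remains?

# | Opening | Interest | Payment | Fee | End bal
1 | $6,545.44 | $163.64 | $1,558.58 | $60.00 | $5,150.50
2 | $5,150.50 | $163.64 | $1,558.58 | — | $3,755.56
3 | $3,755.56 | $163.64 | $1,558.58 | — | $2,360.62
4 | $2,360.62 | $163.64 | $1,558.58 | — | $965.68

$965.68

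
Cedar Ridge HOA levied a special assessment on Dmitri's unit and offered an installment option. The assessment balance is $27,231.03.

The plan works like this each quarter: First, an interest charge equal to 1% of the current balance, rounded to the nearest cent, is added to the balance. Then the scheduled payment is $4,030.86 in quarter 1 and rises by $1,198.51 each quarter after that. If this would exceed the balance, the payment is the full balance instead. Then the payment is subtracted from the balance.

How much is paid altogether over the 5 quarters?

Quarter 1: opening $27,231.03; interest $272.31 → $27,503.34; payment $4,030.86; balance $23,472.48
Quarter 2: opening $23,472.48; interest $234.72 → $23,707.20; payment $5,229.37; balance $18,477.83
Quarter 3: opening $18,477.83; interest $184.78 → $18,662.61; payment $6,427.88; balance $12,234.73
Quarter 4: opening $12,234.73; interest $122.35 → $12,357.08; payment $7,626.39; balance $4,730.69
Quarter 5: opening $4,730.69; interest $47.31 → $4,778.00; payment $4,778.00; balance $0.00
Total paid: $28,092.50

$28,092.50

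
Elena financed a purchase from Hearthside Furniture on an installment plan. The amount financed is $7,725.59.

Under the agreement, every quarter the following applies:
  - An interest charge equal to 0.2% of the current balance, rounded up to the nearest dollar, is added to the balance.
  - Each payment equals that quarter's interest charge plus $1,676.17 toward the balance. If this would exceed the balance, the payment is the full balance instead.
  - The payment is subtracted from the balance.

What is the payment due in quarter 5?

Quarter 1: opening $7,725.59; interest $16.00 → $7,741.59; payment $1,692.17; balance $6,049.42
Quarter 2: opening $6,049.42; interest $13.00 → $6,062.42; payment $1,689.17; balance $4,373.25
Quarter 3: opening $4,373.25; interest $9.00 → $4,382.25; payment $1,685.17; balance $2,697.08
Quarter 4: opening $2,697.08; interest $6.00 → $2,703.08; payment $1,682.17; balance $1,020.91
Quarter 5: opening $1,020.91; interest $3.00 → $1,023.91; payment $1,023.91; balance $0.00

$1,023.91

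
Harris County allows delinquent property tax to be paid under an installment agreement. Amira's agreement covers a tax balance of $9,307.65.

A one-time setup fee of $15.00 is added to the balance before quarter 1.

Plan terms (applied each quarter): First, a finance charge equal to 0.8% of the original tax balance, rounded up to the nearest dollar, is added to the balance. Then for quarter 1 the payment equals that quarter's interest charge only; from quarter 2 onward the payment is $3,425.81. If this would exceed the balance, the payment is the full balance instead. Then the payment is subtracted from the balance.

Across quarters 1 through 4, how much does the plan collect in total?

$9,622.65

Quarter 1: opening $9,322.65; interest $75.00 → $9,397.65; payment $75.00; balance $9,322.65
Quarter 2: opening $9,322.65; interest $75.00 → $9,397.65; payment $3,425.81; balance $5,971.84
Quarter 3: opening $5,971.84; interest $75.00 → $6,046.84; payment $3,425.81; balance $2,621.03
Quarter 4: opening $2,621.03; interest $75.00 → $2,696.03; payment $2,696.03; balance $0.00
Total paid: $9,622.65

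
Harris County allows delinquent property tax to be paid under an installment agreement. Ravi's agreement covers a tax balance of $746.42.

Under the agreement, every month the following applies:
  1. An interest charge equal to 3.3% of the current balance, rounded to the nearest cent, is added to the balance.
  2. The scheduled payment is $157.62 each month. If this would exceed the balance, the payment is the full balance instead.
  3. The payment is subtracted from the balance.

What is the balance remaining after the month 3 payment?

$334.14

Month 1: opening $746.42; interest $24.63 → $771.05; payment $157.62; balance $613.43
Month 2: opening $613.43; interest $20.24 → $633.67; payment $157.62; balance $476.05
Month 3: opening $476.05; interest $15.71 → $491.76; payment $157.62; balance $334.14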